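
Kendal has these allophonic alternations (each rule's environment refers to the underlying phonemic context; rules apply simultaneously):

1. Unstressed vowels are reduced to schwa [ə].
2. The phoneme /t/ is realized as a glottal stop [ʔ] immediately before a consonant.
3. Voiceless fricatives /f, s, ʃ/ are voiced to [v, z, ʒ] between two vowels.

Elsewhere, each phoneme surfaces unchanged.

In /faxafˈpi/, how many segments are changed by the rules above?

Segments that undergo a rule: /a/ → [ə] (rule 1); /a/ → [ə] (rule 1).
All other segments surface unchanged.

2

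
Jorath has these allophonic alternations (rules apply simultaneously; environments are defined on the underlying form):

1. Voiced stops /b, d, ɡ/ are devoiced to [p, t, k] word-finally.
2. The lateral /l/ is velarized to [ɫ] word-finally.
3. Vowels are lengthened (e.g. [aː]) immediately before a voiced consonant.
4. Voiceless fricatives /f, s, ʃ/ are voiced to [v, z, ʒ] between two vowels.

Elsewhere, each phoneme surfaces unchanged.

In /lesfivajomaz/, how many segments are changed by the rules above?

4

Segments that undergo a rule: /i/ → [iː] (rule 3); /a/ → [aː] (rule 3); /o/ → [oː] (rule 3); /a/ → [aː] (rule 3).
All other segments surface unchanged.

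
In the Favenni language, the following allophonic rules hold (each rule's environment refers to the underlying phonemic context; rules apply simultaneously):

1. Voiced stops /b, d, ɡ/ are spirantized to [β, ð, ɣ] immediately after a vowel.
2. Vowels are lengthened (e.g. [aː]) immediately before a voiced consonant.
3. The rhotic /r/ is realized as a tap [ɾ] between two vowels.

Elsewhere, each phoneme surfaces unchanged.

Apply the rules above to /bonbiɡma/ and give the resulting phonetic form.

[boːnbiːɣma]

/b/ (word-initial) is in the target of rule 1 but the environment (immediately after a vowel) is not met → [b].
/o/ (between /b/ and /n/): before a voiced consonant, so rule 2 applies → [oː].
/n/ stays [n].
/b/ (between /n/ and /i/): rule 1 targets it, but not immediately after a vowel → unchanged [b].
Rule 2 applies to /i/ (between /b/ and /ɡ/: before a voiced consonant) → [iː].
/ɡ/ (between /i/ and /m/): immediately after a vowel, so rule 1 applies → [ɣ].
/m/ (between /ɡ/ and /a/): no rule targets it → [m].
/a/ (word-final) is in the target of rule 2 but the environment (before a voiced consonant) is not met → [a].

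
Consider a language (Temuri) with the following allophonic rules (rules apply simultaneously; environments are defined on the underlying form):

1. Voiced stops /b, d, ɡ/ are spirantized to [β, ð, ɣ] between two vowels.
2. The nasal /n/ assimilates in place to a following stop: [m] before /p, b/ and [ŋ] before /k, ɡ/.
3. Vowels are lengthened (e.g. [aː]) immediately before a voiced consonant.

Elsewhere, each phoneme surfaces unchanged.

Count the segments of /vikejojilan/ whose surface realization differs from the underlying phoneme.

Segments that undergo a rule: /e/ → [eː] (rule 3); /o/ → [oː] (rule 3); /i/ → [iː] (rule 3); /a/ → [aː] (rule 3).
All other segments surface unchanged.

4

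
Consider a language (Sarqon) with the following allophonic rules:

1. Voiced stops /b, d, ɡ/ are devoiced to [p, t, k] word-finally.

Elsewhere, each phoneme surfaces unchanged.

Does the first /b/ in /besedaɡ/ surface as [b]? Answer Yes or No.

/b/ (word-initial) fails the environment for rule 1, so it stays [b].
The actual realization is [b], which matches [b].

Yes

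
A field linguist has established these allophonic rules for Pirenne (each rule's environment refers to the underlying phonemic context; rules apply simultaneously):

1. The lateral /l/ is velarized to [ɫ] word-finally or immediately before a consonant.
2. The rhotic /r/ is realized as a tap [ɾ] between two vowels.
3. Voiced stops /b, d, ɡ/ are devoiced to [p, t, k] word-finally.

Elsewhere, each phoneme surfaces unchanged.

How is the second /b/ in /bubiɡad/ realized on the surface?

[b]

/b/ (between /u/ and /i/): rule 3 targets it, but not word-finally → unchanged [b].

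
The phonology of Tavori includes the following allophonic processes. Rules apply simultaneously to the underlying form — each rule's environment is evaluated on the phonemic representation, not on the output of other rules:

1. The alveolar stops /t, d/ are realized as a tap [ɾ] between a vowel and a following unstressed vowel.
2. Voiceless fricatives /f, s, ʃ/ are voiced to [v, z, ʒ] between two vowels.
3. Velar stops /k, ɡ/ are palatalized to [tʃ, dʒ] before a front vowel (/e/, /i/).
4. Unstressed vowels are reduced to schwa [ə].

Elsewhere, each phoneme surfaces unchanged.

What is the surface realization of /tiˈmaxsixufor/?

[təˈmaxsəxəvər]

/t/ (word-initial) is in the target of rule 1 but the environment (between a vowel and a following unstressed vowel) is not met → [t].
/i/ — between /t/ and /m/, in an unstressed syllable — surfaces as [ə] (rule 4).
/a/ — between /m/ and /x/; rule 4 does not apply here → [a].
/s/ — between /x/ and /i/; rule 2 does not apply here → [s].
/i/ — between /s/ and /x/, in an unstressed syllable — surfaces as [ə] (rule 4).
/u/ — between /x/ and /f/, in an unstressed syllable — surfaces as [ə] (rule 4).
/f/ meets the environment for rule 2 (between two vowels) → [v].
/o/ (between /f/ and /r/): in an unstressed syllable, so rule 4 applies → [ə].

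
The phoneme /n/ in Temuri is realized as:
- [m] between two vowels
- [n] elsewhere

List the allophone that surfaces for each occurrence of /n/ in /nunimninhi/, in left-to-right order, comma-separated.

[n], [m], [n], [n]

Occurrence 1 (position 1): no conditioning environment matches → elsewhere allophone [n].
Occurrence 2 (position 3): between two vowels → [m].
Occurrence 3 (position 6): no conditioning environment matches → elsewhere allophone [n].
Occurrence 4 (position 8): no conditioning environment matches → elsewhere allophone [n].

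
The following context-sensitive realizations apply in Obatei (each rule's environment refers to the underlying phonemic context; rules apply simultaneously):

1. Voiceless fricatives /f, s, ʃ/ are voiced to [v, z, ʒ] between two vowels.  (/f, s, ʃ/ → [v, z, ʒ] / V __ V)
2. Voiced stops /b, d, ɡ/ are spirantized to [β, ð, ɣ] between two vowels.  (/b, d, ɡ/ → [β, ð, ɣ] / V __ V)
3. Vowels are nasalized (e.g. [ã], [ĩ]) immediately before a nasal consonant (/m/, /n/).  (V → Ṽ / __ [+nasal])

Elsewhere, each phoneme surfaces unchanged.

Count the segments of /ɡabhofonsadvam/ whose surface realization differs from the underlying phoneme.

3

Segments that undergo a rule: /f/ → [v] (rule 1); /o/ → [õ] (rule 3); /a/ → [ã] (rule 3).
All other segments surface unchanged.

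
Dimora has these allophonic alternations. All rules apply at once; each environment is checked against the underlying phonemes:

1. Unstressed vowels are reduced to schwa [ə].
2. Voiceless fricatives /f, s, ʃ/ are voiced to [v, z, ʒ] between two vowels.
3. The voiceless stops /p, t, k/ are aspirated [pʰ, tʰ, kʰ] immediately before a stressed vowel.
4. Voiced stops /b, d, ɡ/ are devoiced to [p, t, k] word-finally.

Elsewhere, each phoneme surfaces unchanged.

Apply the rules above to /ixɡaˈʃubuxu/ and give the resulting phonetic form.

Rule 1 applies to /i/ (word-initial: in an unstressed syllable) → [ə].
/x/ (between /i/ and /ɡ/): no rule targets it → [x].
/ɡ/ (between /x/ and /a/): rule 4 targets it, but not word-finally → unchanged [ɡ].
/a/ meets the environment for rule 1 (in an unstressed syllable) → [ə].
/ʃ/ meets the environment for rule 2 (between two vowels) → [ʒ].
/u/ (between /ʃ/ and /b/) fails the environment for rule 1, so it stays [u].
/b/ (between /u/ and /u/) fails the environment for rule 4, so it stays [b].
Rule 1 applies to /u/ (between /b/ and /x/: in an unstressed syllable) → [ə].
/x/ stays [x].
Rule 1 applies to /u/ (word-final: in an unstressed syllable) → [ə].

[əxɡəˈʒubəxə]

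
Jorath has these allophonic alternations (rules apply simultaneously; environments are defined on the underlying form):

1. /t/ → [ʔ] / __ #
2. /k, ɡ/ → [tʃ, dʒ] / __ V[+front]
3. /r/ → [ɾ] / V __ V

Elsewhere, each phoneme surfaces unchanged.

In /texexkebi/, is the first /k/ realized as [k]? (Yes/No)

No

/k/ — between /x/ and /e/, before a front vowel — surfaces as [tʃ] (rule 2).
The actual realization is [tʃ], not [k].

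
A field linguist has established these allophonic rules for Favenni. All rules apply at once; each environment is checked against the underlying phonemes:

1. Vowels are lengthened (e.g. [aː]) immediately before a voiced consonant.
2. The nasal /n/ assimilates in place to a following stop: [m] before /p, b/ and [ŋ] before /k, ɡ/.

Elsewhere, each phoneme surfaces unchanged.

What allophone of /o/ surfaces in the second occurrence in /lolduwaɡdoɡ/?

/o/ — between /d/ and /ɡ/, before a voiced consonant — surfaces as [oː] (rule 1).

[oː]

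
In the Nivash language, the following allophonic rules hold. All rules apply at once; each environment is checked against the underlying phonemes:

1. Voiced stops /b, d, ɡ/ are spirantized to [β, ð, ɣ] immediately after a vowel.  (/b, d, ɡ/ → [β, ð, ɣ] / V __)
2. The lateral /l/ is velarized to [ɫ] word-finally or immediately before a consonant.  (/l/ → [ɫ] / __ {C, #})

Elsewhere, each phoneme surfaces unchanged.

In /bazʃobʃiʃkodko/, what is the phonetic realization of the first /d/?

[ð]

/d/ meets the environment for rule 1 (immediately after a vowel) → [ð].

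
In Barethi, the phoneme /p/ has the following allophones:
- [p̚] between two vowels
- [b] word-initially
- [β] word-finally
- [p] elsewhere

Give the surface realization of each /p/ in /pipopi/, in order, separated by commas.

[b], [p̚], [p̚]

Occurrence 1 (position 1): word-initially → [b].
Occurrence 2 (position 3): between two vowels → [p̚].
Occurrence 3 (position 5): between two vowels → [p̚].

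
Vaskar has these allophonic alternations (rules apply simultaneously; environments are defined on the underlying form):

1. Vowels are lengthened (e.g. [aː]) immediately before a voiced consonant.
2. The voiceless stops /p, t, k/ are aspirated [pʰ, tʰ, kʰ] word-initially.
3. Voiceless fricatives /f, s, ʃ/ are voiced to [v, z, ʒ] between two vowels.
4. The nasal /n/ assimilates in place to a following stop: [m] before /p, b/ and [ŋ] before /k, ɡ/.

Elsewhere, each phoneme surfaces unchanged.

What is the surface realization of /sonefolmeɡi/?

/s/ (word-initial): rule 3 targets it, but not between two vowels → unchanged [s].
/o/ (between /s/ and /n/) occurs before a voiced consonant → [oː] by rule 1.
/n/ (between /o/ and /e/): rule 4 targets it, but not before a labial or velar stop → unchanged [n].
/e/ (between /n/ and /f/) is in the target of rule 1 but the environment (before a voiced consonant) is not met → [e].
/f/ — between /e/ and /o/, between two vowels — surfaces as [v] (rule 3).
/o/ (between /f/ and /l/) occurs before a voiced consonant → [oː] by rule 1.
/l/ (between /o/ and /m/) is unaffected → [l].
/m/ (between /l/ and /e/): no rule targets it → [m].
Rule 1 applies to /e/ (between /m/ and /ɡ/: before a voiced consonant) → [eː].
/ɡ/ — not in any rule's target class → [ɡ].
/i/ — word-final; rule 1 does not apply here → [i].

[soːnevoːlmeːɡi]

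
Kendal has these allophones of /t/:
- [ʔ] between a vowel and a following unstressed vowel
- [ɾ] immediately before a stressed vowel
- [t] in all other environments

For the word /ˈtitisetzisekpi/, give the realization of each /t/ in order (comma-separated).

Occurrence 1 (position 1): immediately before a stressed vowel → [ɾ].
Occurrence 2 (position 3): between a vowel and a following unstressed vowel → [ʔ].
Occurrence 3 (position 7): no conditioning environment matches → elsewhere allophone [t].

[ɾ], [ʔ], [t]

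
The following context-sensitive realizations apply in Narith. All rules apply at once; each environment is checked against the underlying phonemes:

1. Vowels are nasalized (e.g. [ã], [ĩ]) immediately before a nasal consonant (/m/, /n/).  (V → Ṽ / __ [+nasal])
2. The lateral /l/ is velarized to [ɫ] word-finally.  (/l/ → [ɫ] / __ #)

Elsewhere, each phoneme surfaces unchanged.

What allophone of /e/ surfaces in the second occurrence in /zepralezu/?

[e]

/e/ (between /l/ and /z/) fails the environment for rule 1, so it stays [e].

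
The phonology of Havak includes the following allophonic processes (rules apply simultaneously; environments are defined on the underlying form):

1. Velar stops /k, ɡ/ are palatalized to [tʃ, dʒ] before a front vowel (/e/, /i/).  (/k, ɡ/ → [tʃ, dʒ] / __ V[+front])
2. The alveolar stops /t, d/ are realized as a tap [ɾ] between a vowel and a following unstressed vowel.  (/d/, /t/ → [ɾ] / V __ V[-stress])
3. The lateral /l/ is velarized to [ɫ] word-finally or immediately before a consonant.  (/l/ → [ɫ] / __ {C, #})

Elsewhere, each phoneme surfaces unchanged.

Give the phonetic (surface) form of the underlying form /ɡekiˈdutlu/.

/ɡ/ (word-initial) occurs before a front vowel → [dʒ] by rule 1.
/e/ (between /ɡ/ and /k/): no rule targets it → [e].
Rule 1 applies to /k/ (between /e/ and /i/: before a front vowel) → [tʃ].
/i/ (between /k/ and /d/): no rule targets it → [i].
/d/ (between /i/ and /u/) fails the environment for rule 2, so it stays [d].
/u/ (between /d/ and /t/): no rule targets it → [u].
/t/ (between /u/ and /l/) fails the environment for rule 2, so it stays [t].
/l/ — between /t/ and /u/; rule 3 does not apply here → [l].
/u/ (word-final): no rule targets it → [u].

[dʒetʃiˈdutlu]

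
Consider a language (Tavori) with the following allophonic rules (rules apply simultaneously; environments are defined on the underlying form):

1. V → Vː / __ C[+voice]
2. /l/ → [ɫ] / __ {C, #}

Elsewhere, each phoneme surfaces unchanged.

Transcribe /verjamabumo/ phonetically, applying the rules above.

/v/ (word-initial) is unaffected → [v].
Rule 1 applies to /e/ (between /v/ and /r/: before a voiced consonant) → [eː].
/r/ (between /e/ and /j/) is unaffected → [r].
/j/ — not in any rule's target class → [j].
/a/ — between /j/ and /m/, before a voiced consonant — surfaces as [aː] (rule 1).
/m/ (between /a/ and /a/): no rule targets it → [m].
/a/ (between /m/ and /b/): before a voiced consonant, so rule 1 applies → [aː].
/b/ — not in any rule's target class → [b].
/u/ meets the environment for rule 1 (before a voiced consonant) → [uː].
/m/ — not in any rule's target class → [m].
/o/ (word-final): rule 1 targets it, but not before a voiced consonant → unchanged [o].

[veːrjaːmaːbuːmo]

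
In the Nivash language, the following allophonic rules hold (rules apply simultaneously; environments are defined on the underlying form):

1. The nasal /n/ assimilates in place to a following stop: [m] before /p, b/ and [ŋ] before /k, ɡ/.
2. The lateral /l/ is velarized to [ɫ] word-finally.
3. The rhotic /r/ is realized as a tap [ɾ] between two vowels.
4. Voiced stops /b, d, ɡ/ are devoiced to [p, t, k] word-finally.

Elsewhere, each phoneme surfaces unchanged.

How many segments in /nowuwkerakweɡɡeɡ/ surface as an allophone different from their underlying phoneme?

Segments that undergo a rule: /r/ → [ɾ] (rule 3); /ɡ/ → [k] (rule 4).
All other segments surface unchanged.

2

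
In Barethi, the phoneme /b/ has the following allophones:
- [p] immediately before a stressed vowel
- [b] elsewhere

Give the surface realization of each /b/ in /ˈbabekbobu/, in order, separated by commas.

[p], [b], [b], [b]

Occurrence 1 (position 1): immediately before a stressed vowel → [p].
Occurrence 2 (position 3): no conditioning environment matches → elsewhere allophone [b].
Occurrence 3 (position 6): no conditioning environment matches → elsewhere allophone [b].
Occurrence 4 (position 8): no conditioning environment matches → elsewhere allophone [b].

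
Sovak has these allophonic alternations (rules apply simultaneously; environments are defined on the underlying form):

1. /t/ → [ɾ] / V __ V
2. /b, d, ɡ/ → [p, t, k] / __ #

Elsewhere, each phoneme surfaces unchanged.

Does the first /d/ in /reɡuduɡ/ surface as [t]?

/d/ (between /u/ and /u/) is in the target of rule 2 but the environment (word-finally) is not met → [d].
The actual realization is [d], not [t].

No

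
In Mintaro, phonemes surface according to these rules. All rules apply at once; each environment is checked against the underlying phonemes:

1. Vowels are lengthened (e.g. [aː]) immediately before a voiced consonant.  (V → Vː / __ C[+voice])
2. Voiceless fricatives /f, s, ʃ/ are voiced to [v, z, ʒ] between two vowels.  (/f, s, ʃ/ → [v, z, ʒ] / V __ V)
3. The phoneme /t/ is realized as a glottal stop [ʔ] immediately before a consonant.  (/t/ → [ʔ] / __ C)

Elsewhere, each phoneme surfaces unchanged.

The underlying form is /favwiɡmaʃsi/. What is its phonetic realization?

/f/ — word-initial; rule 2 does not apply here → [f].
Rule 1 applies to /a/ (between /f/ and /v/: before a voiced consonant) → [aː].
/v/ (between /a/ and /w/) is unaffected → [v].
/w/ (between /v/ and /i/) is unaffected → [w].
Rule 1 applies to /i/ (between /w/ and /ɡ/: before a voiced consonant) → [iː].
/ɡ/ (between /i/ and /m/): no rule targets it → [ɡ].
/m/ (between /ɡ/ and /a/): no rule targets it → [m].
/a/ (between /m/ and /ʃ/): rule 1 targets it, but not before a voiced consonant → unchanged [a].
/ʃ/ (between /a/ and /s/): rule 2 targets it, but not between two vowels → unchanged [ʃ].
/s/ (between /ʃ/ and /i/): rule 2 targets it, but not between two vowels → unchanged [s].
/i/ (word-final) fails the environment for rule 1, so it stays [i].

[faːvwiːɡmaʃsi]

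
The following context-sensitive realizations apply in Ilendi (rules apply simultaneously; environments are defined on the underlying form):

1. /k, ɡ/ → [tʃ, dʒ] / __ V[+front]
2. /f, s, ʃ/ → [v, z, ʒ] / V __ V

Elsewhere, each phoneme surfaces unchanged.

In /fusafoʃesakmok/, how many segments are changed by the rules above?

Segments that undergo a rule: /s/ → [z] (rule 2); /f/ → [v] (rule 2); /ʃ/ → [ʒ] (rule 2); /s/ → [z] (rule 2).
All other segments surface unchanged.

4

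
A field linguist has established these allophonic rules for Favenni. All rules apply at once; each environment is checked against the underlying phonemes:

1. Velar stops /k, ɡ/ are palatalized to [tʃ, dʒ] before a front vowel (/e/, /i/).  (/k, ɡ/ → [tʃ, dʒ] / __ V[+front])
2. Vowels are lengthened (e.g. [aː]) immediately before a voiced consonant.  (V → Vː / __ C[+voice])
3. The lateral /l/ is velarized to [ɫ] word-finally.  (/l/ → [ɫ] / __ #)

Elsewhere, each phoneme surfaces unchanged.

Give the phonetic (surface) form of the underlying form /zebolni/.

[zeːboːlni]

/z/ — not in any rule's target class → [z].
/e/ — between /z/ and /b/, before a voiced consonant — surfaces as [eː] (rule 2).
/b/ (between /e/ and /o/): no rule targets it → [b].
/o/ (between /b/ and /l/): before a voiced consonant, so rule 2 applies → [oː].
/l/ (between /o/ and /n/) is in the target of rule 3 but the environment (word-finally) is not met → [l].
/n/ — not in any rule's target class → [n].
/i/ (word-final): rule 2 targets it, but not before a voiced consonant → unchanged [i].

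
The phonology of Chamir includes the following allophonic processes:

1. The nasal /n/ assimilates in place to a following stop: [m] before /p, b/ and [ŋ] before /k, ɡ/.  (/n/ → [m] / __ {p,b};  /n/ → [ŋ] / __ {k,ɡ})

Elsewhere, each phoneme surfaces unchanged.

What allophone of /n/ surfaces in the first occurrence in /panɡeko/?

Rule 1 applies to /n/ (between /a/ and /ɡ/: before a labial or velar stop) → [ŋ].

[ŋ]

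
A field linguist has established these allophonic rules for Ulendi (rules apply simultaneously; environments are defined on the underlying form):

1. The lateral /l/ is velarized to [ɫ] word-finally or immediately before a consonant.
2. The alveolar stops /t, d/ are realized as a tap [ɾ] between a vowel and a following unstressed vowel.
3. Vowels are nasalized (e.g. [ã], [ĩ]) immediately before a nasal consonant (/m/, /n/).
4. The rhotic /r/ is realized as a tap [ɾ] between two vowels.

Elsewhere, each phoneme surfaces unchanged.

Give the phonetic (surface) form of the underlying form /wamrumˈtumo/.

/a/ (between /w/ and /m/) occurs before a nasal consonant → [ã] by rule 3.
/r/ (between /m/ and /u/) fails the environment for rule 4, so it stays [r].
/u/ (between /r/ and /m/): before a nasal consonant, so rule 3 applies → [ũ].
/t/ (between /m/ and /u/) fails the environment for rule 2, so it stays [t].
/u/ (between /t/ and /m/) occurs before a nasal consonant → [ũ] by rule 3.
/o/ (word-final): rule 3 targets it, but not before a nasal consonant → unchanged [o].

[wãmrũmˈtũmo]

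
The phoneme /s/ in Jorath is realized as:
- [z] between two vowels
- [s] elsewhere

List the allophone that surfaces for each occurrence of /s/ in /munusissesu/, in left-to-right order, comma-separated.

[z], [s], [s], [z]

Occurrence 1 (position 5): between two vowels → [z].
Occurrence 2 (position 7): no conditioning environment matches → elsewhere allophone [s].
Occurrence 3 (position 8): no conditioning environment matches → elsewhere allophone [s].
Occurrence 4 (position 10): between two vowels → [z].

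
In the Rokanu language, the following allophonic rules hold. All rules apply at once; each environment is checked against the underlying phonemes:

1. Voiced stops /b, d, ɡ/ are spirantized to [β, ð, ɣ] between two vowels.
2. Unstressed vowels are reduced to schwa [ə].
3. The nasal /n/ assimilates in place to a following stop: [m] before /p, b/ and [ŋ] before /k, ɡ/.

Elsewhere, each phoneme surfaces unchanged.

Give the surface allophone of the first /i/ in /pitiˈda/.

[ə]

Rule 2 applies to /i/ (between /p/ and /t/: in an unstressed syllable) → [ə].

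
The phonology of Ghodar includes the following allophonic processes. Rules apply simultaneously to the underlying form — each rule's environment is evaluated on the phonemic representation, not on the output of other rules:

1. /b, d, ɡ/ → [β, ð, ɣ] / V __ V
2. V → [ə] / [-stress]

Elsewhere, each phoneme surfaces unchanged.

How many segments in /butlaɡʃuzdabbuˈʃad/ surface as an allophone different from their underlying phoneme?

Segments that undergo a rule: /u/ → [ə] (rule 2); /a/ → [ə] (rule 2); /u/ → [ə] (rule 2); /a/ → [ə] (rule 2); /u/ → [ə] (rule 2).
All other segments surface unchanged.

5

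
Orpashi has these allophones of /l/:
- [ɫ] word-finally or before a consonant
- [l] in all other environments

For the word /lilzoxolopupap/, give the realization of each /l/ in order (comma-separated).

[l], [ɫ], [l]

Occurrence 1 (position 1): no conditioning environment matches → elsewhere allophone [l].
Occurrence 2 (position 3): word-finally or before a consonant → [ɫ].
Occurrence 3 (position 8): no conditioning environment matches → elsewhere allophone [l].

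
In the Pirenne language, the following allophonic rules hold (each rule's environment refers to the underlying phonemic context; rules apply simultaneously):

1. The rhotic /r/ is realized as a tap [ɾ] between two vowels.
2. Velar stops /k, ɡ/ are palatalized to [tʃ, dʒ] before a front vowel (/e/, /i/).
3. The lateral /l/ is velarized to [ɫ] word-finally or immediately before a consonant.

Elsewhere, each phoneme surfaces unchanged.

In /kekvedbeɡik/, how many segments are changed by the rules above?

Segments that undergo a rule: /k/ → [tʃ] (rule 2); /ɡ/ → [dʒ] (rule 2).
All other segments surface unchanged.

2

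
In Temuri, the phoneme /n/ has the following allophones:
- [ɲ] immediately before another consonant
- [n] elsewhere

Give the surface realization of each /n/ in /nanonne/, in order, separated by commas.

[n], [n], [ɲ], [n]

Occurrence 1 (position 1): no conditioning environment matches → elsewhere allophone [n].
Occurrence 2 (position 3): no conditioning environment matches → elsewhere allophone [n].
Occurrence 3 (position 5): immediately before another consonant → [ɲ].
Occurrence 4 (position 6): no conditioning environment matches → elsewhere allophone [n].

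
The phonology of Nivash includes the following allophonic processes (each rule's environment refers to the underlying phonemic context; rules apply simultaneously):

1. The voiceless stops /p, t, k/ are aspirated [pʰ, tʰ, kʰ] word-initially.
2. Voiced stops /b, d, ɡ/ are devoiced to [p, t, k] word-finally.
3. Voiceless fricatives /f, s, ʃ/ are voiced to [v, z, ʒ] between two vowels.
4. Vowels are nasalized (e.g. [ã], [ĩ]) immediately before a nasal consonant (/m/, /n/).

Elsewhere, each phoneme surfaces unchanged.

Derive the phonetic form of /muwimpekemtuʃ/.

[muwĩmpekẽmtuʃ]

/u/ (between /m/ and /w/) is in the target of rule 4 but the environment (before a nasal consonant) is not met → [u].
/i/ — between /w/ and /m/, before a nasal consonant — surfaces as [ĩ] (rule 4).
/p/ — between /m/ and /e/; rule 1 does not apply here → [p].
/e/ — between /p/ and /k/; rule 4 does not apply here → [e].
/k/ (between /e/ and /e/) is in the target of rule 1 but the environment (word-initially) is not met → [k].
/e/ (between /k/ and /m/) occurs before a nasal consonant → [ẽ] by rule 4.
/t/ (between /m/ and /u/): rule 1 targets it, but not word-initially → unchanged [t].
/u/ (between /t/ and /ʃ/): rule 4 targets it, but not before a nasal consonant → unchanged [u].
/ʃ/ (word-final) is in the target of rule 3 but the environment (between two vowels) is not met → [ʃ].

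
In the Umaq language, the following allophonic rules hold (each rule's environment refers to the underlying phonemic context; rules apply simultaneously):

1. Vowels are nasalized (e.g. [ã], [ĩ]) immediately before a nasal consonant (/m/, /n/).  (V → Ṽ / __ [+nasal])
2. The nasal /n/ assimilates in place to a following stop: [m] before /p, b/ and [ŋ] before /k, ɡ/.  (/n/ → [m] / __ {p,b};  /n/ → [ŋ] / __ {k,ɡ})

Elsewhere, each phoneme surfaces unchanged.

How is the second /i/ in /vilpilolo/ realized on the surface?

/i/ — between /p/ and /l/; rule 1 does not apply here → [i].

[i]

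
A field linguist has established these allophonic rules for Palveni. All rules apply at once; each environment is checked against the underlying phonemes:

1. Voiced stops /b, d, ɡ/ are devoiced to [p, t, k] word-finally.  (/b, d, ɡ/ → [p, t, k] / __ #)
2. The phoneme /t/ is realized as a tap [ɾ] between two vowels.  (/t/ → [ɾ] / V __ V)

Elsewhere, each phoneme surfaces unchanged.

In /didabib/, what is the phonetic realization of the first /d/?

[d]

/d/ (word-initial) fails the environment for rule 1, so it stays [d].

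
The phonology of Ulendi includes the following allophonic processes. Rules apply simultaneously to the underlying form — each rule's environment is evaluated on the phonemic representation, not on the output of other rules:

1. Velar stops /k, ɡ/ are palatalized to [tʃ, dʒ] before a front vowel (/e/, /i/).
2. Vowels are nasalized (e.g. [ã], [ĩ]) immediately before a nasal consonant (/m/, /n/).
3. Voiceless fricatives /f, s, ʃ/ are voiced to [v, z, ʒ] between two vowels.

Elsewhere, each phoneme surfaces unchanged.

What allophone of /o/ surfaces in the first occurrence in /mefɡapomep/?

Rule 2 applies to /o/ (between /p/ and /m/: before a nasal consonant) → [õ].

[õ]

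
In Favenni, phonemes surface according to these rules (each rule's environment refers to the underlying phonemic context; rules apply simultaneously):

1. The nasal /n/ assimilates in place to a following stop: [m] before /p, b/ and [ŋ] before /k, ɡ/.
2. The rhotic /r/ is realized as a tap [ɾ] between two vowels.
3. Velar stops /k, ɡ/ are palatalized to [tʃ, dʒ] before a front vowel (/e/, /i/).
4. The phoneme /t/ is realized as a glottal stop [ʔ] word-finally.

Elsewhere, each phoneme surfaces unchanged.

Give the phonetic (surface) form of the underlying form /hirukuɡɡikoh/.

[hiɾukuɡdʒikoh]

/r/ (between /i/ and /u/): between two vowels, so rule 2 applies → [ɾ].
/k/ (between /u/ and /u/): rule 3 targets it, but not before a front vowel → unchanged [k].
/ɡ/ — between /u/ and /ɡ/; rule 3 does not apply here → [ɡ].
/ɡ/ (between /ɡ/ and /i/) occurs before a front vowel → [dʒ] by rule 3.
/k/ (between /i/ and /o/): rule 3 targets it, but not before a front vowel → unchanged [k].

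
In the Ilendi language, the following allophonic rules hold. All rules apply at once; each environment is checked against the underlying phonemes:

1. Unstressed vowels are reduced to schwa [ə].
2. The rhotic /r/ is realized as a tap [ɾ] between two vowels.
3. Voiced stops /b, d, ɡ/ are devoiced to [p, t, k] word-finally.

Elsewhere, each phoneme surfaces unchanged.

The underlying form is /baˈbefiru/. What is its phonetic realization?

[bəˈbefəɾə]

/b/ (word-initial) fails the environment for rule 3, so it stays [b].
/a/ — between /b/ and /b/, in an unstressed syllable — surfaces as [ə] (rule 1).
/b/ (between /a/ and /e/) is in the target of rule 3 but the environment (word-finally) is not met → [b].
/e/ (between /b/ and /f/): rule 1 targets it, but not in an unstressed syllable → unchanged [e].
/f/ (between /e/ and /i/): no rule targets it → [f].
/i/ (between /f/ and /r/): in an unstressed syllable, so rule 1 applies → [ə].
/r/ — between /i/ and /u/, between two vowels — surfaces as [ɾ] (rule 2).
/u/ (word-final): in an unstressed syllable, so rule 1 applies → [ə].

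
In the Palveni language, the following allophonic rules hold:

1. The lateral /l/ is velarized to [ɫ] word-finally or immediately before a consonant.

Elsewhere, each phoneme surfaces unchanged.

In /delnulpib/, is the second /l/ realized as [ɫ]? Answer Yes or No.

Yes

/l/ (between /u/ and /p/): word-finally or immediately before a consonant, so rule 1 applies → [ɫ].
The actual realization is [ɫ], which matches [ɫ].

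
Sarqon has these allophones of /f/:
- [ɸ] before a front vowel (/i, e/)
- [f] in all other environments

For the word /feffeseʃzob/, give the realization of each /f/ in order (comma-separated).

Occurrence 1 (position 1): before a front vowel (/i, e/) → [ɸ].
Occurrence 2 (position 3): no conditioning environment matches → elsewhere allophone [f].
Occurrence 3 (position 4): before a front vowel (/i, e/) → [ɸ].

[ɸ], [f], [ɸ]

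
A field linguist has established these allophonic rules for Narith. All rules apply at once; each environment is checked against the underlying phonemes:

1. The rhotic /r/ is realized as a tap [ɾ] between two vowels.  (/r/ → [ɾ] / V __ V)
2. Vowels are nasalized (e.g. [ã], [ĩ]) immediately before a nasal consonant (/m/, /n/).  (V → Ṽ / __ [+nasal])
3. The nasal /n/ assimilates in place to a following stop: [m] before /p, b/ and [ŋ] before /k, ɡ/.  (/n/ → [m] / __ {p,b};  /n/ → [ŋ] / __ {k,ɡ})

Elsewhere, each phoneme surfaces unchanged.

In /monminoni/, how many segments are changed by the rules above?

Segments that undergo a rule: /o/ → [õ] (rule 2); /i/ → [ĩ] (rule 2); /o/ → [õ] (rule 2).
All other segments surface unchanged.

3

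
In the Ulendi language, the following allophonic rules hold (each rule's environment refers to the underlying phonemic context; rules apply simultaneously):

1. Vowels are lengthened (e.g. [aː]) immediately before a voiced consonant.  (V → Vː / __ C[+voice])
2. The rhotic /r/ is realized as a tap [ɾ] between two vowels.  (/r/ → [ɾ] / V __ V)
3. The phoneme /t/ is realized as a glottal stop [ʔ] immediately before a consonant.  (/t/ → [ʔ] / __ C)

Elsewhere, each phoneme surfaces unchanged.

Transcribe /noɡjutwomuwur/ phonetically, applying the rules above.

/n/ stays [n].
/o/ (between /n/ and /ɡ/): before a voiced consonant, so rule 1 applies → [oː].
/ɡ/ (between /o/ and /j/) is unaffected → [ɡ].
/j/ stays [j].
/u/ (between /j/ and /t/) is in the target of rule 1 but the environment (before a voiced consonant) is not met → [u].
/t/ (between /u/ and /w/): immediately before a consonant, so rule 3 applies → [ʔ].
/w/ stays [w].
/o/ (between /w/ and /m/) occurs before a voiced consonant → [oː] by rule 1.
/m/ (between /o/ and /u/) is unaffected → [m].
/u/ (between /m/ and /w/): before a voiced consonant, so rule 1 applies → [uː].
/w/ (between /u/ and /u/) is unaffected → [w].
/u/ — between /w/ and /r/, before a voiced consonant — surfaces as [uː] (rule 1).
/r/ (word-final) is in the target of rule 2 but the environment (between two vowels) is not met → [r].

[noːɡjuʔwoːmuːwuːr]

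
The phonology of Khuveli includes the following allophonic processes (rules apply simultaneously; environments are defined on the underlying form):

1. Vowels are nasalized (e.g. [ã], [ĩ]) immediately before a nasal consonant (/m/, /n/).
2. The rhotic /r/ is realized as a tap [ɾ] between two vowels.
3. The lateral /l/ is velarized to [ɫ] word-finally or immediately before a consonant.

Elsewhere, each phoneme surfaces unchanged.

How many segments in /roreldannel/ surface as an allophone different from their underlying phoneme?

4

Segments that undergo a rule: /r/ → [ɾ] (rule 2); /l/ → [ɫ] (rule 3); /a/ → [ã] (rule 1); /l/ → [ɫ] (rule 3).
All other segments surface unchanged.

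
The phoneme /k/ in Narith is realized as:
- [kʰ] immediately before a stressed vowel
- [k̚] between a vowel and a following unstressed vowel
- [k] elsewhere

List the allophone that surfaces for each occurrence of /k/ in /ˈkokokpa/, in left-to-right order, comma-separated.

Occurrence 1 (position 1): immediately before a stressed vowel → [kʰ].
Occurrence 2 (position 3): between a vowel and a following unstressed vowel → [k̚].
Occurrence 3 (position 5): no conditioning environment matches → elsewhere allophone [k].

[kʰ], [k̚], [k]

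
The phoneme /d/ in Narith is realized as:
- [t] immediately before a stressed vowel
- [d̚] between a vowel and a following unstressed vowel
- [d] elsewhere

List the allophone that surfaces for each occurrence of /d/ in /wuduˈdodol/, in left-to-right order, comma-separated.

[d̚], [t], [d̚]

Occurrence 1 (position 3): between a vowel and a following unstressed vowel → [d̚].
Occurrence 2 (position 5): immediately before a stressed vowel → [t].
Occurrence 3 (position 7): between a vowel and a following unstressed vowel → [d̚].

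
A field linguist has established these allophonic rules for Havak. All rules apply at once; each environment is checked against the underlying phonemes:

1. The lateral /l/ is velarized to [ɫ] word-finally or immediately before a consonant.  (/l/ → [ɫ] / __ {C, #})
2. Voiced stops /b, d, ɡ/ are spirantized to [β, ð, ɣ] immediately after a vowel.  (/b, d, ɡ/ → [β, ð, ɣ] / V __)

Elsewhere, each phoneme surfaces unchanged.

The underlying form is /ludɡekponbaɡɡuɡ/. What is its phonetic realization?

[luðɡekponbaɣɡuɣ]

/l/ — word-initial; rule 1 does not apply here → [l].
/d/ meets the environment for rule 2 (immediately after a vowel) → [ð].
/ɡ/ (between /d/ and /e/): rule 2 targets it, but not immediately after a vowel → unchanged [ɡ].
/b/ (between /n/ and /a/) fails the environment for rule 2, so it stays [b].
/ɡ/ meets the environment for rule 2 (immediately after a vowel) → [ɣ].
/ɡ/ (between /ɡ/ and /u/): rule 2 targets it, but not immediately after a vowel → unchanged [ɡ].
Rule 2 applies to /ɡ/ (word-final: immediately after a vowel) → [ɣ].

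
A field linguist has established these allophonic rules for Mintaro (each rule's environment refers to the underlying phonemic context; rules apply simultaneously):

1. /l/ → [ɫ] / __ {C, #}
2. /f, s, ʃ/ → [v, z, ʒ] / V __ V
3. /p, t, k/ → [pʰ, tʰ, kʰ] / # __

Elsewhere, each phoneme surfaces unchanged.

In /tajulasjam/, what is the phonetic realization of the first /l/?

[l]

/l/ — between /u/ and /a/; rule 1 does not apply here → [l].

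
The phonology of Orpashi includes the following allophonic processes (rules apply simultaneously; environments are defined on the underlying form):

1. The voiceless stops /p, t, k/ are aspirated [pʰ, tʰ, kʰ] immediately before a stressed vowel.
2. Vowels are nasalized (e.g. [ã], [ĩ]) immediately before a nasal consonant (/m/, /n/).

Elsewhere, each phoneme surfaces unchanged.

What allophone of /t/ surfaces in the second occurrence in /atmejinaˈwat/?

/t/ (word-final) is in the target of rule 1 but the environment (immediately before a stressed vowel) is not met → [t].

[t]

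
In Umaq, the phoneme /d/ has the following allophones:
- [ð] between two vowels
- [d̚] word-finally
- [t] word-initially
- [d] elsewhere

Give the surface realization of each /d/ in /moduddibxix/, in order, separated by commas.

[ð], [d], [d]

Occurrence 1 (position 3): between two vowels → [ð].
Occurrence 2 (position 5): no conditioning environment matches → elsewhere allophone [d].
Occurrence 3 (position 6): no conditioning environment matches → elsewhere allophone [d].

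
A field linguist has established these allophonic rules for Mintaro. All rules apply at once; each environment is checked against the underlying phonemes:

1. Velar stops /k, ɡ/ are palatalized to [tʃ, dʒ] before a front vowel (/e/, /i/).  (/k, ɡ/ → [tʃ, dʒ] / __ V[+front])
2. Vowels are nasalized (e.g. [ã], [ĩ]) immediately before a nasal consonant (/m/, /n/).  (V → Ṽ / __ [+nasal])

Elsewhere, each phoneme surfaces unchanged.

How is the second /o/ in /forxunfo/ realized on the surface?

/o/ — word-final; rule 2 does not apply here → [o].

[o]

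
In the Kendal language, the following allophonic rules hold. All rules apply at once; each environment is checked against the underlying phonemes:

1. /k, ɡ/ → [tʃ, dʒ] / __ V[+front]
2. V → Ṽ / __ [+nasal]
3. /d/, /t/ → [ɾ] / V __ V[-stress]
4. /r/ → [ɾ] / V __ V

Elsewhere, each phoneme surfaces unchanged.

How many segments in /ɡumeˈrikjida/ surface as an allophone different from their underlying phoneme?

Segments that undergo a rule: /u/ → [ũ] (rule 2); /r/ → [ɾ] (rule 4); /d/ → [ɾ] (rule 3).
All other segments surface unchanged.

3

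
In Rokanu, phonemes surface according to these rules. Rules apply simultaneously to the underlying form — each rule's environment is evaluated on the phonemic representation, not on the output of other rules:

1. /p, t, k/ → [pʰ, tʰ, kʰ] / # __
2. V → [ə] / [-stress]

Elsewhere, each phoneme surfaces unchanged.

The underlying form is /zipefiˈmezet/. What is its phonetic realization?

/z/ (word-initial) is unaffected → [z].
/i/ (between /z/ and /p/) occurs in an unstressed syllable → [ə] by rule 2.
/p/ (between /i/ and /e/) is in the target of rule 1 but the environment (word-initially) is not met → [p].
/e/ — between /p/ and /f/, in an unstressed syllable — surfaces as [ə] (rule 2).
/f/ (between /e/ and /i/): no rule targets it → [f].
/i/ meets the environment for rule 2 (in an unstressed syllable) → [ə].
/m/ (between /i/ and /e/) is unaffected → [m].
/e/ (between /m/ and /z/) is in the target of rule 2 but the environment (in an unstressed syllable) is not met → [e].
/z/ (between /e/ and /e/) is unaffected → [z].
Rule 2 applies to /e/ (between /z/ and /t/: in an unstressed syllable) → [ə].
/t/ (word-final): rule 1 targets it, but not word-initially → unchanged [t].

[zəpəfəˈmezət]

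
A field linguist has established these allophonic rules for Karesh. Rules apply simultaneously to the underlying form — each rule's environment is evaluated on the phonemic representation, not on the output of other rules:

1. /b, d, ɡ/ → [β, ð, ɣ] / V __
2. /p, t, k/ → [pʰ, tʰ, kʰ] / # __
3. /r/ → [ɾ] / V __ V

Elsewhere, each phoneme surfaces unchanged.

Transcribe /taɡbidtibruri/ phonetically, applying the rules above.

[tʰaɣbiðtiβruɾi]

/t/ (word-initial): word-initially, so rule 2 applies → [tʰ].
/a/ (between /t/ and /ɡ/): no rule targets it → [a].
/ɡ/ — between /a/ and /b/, immediately after a vowel — surfaces as [ɣ] (rule 1).
/b/ (between /ɡ/ and /i/): rule 1 targets it, but not immediately after a vowel → unchanged [b].
/i/ stays [i].
/d/ (between /i/ and /t/) occurs immediately after a vowel → [ð] by rule 1.
/t/ (between /d/ and /i/): rule 2 targets it, but not word-initially → unchanged [t].
/i/ — not in any rule's target class → [i].
Rule 1 applies to /b/ (between /i/ and /r/: immediately after a vowel) → [β].
/r/ (between /b/ and /u/): rule 3 targets it, but not between two vowels → unchanged [r].
/u/ — not in any rule's target class → [u].
Rule 3 applies to /r/ (between /u/ and /i/: between two vowels) → [ɾ].
/i/ stays [i].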